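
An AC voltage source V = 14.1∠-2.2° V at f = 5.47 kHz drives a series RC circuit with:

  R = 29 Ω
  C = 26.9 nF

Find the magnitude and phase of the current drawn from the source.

Step 1 — Angular frequency: ω = 2π·f = 2π·5470 = 3.437e+04 rad/s.
Step 2 — Component impedances:
  R: Z = R = 29 Ω
  C: Z = 1/(jωC) = -j/(ω·C) = 0 - j1082 Ω
Step 3 — Series combination: Z_total = R + C = 29 - j1082 Ω = 1082∠-88.5° Ω.
Step 4 — Source phasor: V = 14.1∠-2.2° V = 14.09 - j0.5413 V.
Step 5 — Ohm's law: I = V / Z_total = (14.09 - j0.5413) / (29 - j1082) = 0.0008491 + j0.013 A.
Step 6 — Convert to polar: |I| = 0.01303 A, ∠I = 86.3°.

I = 0.01303∠86.3° A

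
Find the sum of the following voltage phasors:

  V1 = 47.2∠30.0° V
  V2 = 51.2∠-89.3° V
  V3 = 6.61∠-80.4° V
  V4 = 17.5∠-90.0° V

Step 1 — Convert each phasor to rectangular form:
  V1 = 47.2·(cos(30.0°) + j·sin(30.0°)) = 40.88 + j23.6 V
  V2 = 51.2·(cos(-89.3°) + j·sin(-89.3°)) = 0.6255 - j51.2 V
  V3 = 6.61·(cos(-80.4°) + j·sin(-80.4°)) = 1.102 - j6.517 V
  V4 = 17.5·(cos(-90.0°) + j·sin(-90.0°)) = 0 - j17.5 V
Step 2 — Sum components: V_total = 42.6 - j51.61 V.
Step 3 — Convert to polar: |V_total| = 66.93 V, ∠V_total = -50.5°.

V_total = 66.93∠-50.5° V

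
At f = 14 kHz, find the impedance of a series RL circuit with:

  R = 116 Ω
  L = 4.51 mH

Step 1 — Angular frequency: ω = 2π·f = 2π·1.4e+04 = 8.796e+04 rad/s.
Step 2 — Component impedances:
  R: Z = R = 116 Ω
  L: Z = jωL = j·8.796e+04·0.00451 = 0 + j396.7 Ω
Step 3 — Series combination: Z_total = R + L = 116 + j396.7 Ω = 413.3∠73.7° Ω.

Z = 116 + j396.7 Ω = 413.3∠73.7° Ω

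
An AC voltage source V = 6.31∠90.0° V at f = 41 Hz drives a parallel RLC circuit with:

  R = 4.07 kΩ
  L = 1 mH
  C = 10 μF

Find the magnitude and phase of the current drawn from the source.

Step 1 — Angular frequency: ω = 2π·f = 2π·41 = 257.6 rad/s.
Step 2 — Component impedances:
  R: Z = R = 4070 Ω
  L: Z = jωL = j·257.6·0.001 = 0 + j0.2576 Ω
  C: Z = 1/(jωC) = -j/(ω·C) = 0 - j388.2 Ω
Step 3 — Parallel combination: 1/Z_total = 1/R + 1/L + 1/C; Z_total = 1.633e-05 + j0.2578 Ω = 0.2578∠90.0° Ω.
Step 4 — Source phasor: V = 6.31∠90.0° V = 0 + j6.31 V.
Step 5 — Ohm's law: I = V / Z_total = (0 + j6.31) / (1.633e-05 + j0.2578) = 24.48 + j0.00155 A.
Step 6 — Convert to polar: |I| = 24.48 A, ∠I = 0.0°.

I = 24.48∠0.0° A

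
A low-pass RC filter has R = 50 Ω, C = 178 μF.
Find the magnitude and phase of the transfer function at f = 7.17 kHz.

Step 1 — Angular frequency: ω = 2π·7170 = 4.505e+04 rad/s.
Step 2 — Transfer function: H(jω) = 1/(1 + jωRC).
Step 3 — Denominator: 1 + jωRC = 1 + j·4.505e+04·50·0.000178 = 1 + j400.9.
Step 4 — H = 6.22e-06 - j0.002494.
Step 5 — Magnitude: |H| = 0.002494 (-52.1 dB); phase: φ = -89.9°.

|H| = 0.002494 (-52.1 dB), φ = -89.9°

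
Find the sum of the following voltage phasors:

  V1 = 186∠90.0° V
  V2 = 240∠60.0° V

Step 1 — Convert each phasor to rectangular form:
  V1 = 186·(cos(90.0°) + j·sin(90.0°)) = 0 + j186 V
  V2 = 240·(cos(60.0°) + j·sin(60.0°)) = 120 + j207.8 V
Step 2 — Sum components: V_total = 120 + j393.8 V.
Step 3 — Convert to polar: |V_total| = 411.7 V, ∠V_total = 73.1°.

V_total = 411.7∠73.1° V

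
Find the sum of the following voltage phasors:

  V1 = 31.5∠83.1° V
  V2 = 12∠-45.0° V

Step 1 — Convert each phasor to rectangular form:
  V1 = 31.5·(cos(83.1°) + j·sin(83.1°)) = 3.784 + j31.27 V
  V2 = 12·(cos(-45.0°) + j·sin(-45.0°)) = 8.485 - j8.485 V
Step 2 — Sum components: V_total = 12.27 + j22.79 V.
Step 3 — Convert to polar: |V_total| = 25.88 V, ∠V_total = 61.7°.

V_total = 25.88∠61.7° V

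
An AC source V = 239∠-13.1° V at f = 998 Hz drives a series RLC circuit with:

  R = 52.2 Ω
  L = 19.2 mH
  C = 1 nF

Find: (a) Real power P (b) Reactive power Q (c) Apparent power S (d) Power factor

Step 1 — Angular frequency: ω = 2π·f = 2π·998 = 6271 rad/s.
Step 2 — Component impedances:
  R: Z = R = 52.2 Ω
  L: Z = jωL = j·6271·0.0192 = 0 + j120.4 Ω
  C: Z = 1/(jωC) = -j/(ω·C) = 0 - j1.595e+05 Ω
Step 3 — Series combination: Z_total = R + L + C = 52.2 - j1.594e+05 Ω = 1.594e+05∠-90.0° Ω.
Step 4 — Source phasor: V = 239∠-13.1° V = 232.8 - j54.17 V.
Step 5 — Current: I = V / Z = 0.0003404 + j0.001461 A = 0.0015∠76.9° A.
Step 6 — Complex power: S = V·I* = 0.0001174 - j0.3585 VA.
Step 7 — Real power: P = Re(S) = 0.0001174 W.
Step 8 — Reactive power: Q = Im(S) = -0.3585 VAR.
Step 9 — Apparent power: |S| = 0.3585 VA.
Step 10 — Power factor: PF = P/|S| = 0.0003276 (leading).

(a) P = 0.0001174 W  (b) Q = -0.3585 VAR  (c) S = 0.3585 VA  (d) PF = 0.0003276 (leading)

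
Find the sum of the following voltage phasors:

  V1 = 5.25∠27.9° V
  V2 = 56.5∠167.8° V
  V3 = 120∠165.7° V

Step 1 — Convert each phasor to rectangular form:
  V1 = 5.25·(cos(27.9°) + j·sin(27.9°)) = 4.64 + j2.457 V
  V2 = 56.5·(cos(167.8°) + j·sin(167.8°)) = -55.22 + j11.94 V
  V3 = 120·(cos(165.7°) + j·sin(165.7°)) = -116.3 + j29.64 V
Step 2 — Sum components: V_total = -166.9 + j44.04 V.
Step 3 — Convert to polar: |V_total| = 172.6 V, ∠V_total = 165.2°.

V_total = 172.6∠165.2° V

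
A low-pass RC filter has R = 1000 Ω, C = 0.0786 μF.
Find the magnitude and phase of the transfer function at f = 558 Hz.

Step 1 — Angular frequency: ω = 2π·558 = 3506 rad/s.
Step 2 — Transfer function: H(jω) = 1/(1 + jωRC).
Step 3 — Denominator: 1 + jωRC = 1 + j·3506·1000·7.86e-08 = 1 + j0.2756.
Step 4 — H = 0.9294 - j0.2561.
Step 5 — Magnitude: |H| = 0.9641 (-0.3 dB); phase: φ = -15.4°.

|H| = 0.9641 (-0.3 dB), φ = -15.4°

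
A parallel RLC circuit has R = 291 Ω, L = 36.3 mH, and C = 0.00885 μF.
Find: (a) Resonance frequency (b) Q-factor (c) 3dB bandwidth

Step 1 — Resonance: ω₀ = 1/√(LC) = 1/√(0.0363·8.85e-09) = 5.579e+04 rad/s.
Step 2 — f₀ = ω₀/(2π) = 8880 Hz.
Step 3 — Parallel Q: Q = R/(ω₀L) = 291/(5.579e+04·0.0363) = 0.1437.
Step 4 — Bandwidth: Δω = ω₀/Q = 3.883e+05 rad/s; BW = Δω/(2π) = 6.18e+04 Hz.

(a) f₀ = 8880 Hz  (b) Q = 0.1437  (c) BW = 6.18e+04 Hz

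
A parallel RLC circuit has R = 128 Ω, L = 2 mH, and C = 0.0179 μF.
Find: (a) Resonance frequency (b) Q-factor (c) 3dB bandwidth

Step 1 — Resonance: ω₀ = 1/√(LC) = 1/√(0.002·1.79e-08) = 1.671e+05 rad/s.
Step 2 — f₀ = ω₀/(2π) = 2.66e+04 Hz.
Step 3 — Parallel Q: Q = R/(ω₀L) = 128/(1.671e+05·0.002) = 0.3829.
Step 4 — Bandwidth: Δω = ω₀/Q = 4.365e+05 rad/s; BW = Δω/(2π) = 6.946e+04 Hz.

(a) f₀ = 2.66e+04 Hz  (b) Q = 0.3829  (c) BW = 6.946e+04 Hz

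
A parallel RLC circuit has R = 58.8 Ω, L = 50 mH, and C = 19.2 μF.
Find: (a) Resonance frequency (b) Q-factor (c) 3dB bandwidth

Step 1 — Resonance: ω₀ = 1/√(LC) = 1/√(0.05·1.92e-05) = 1021 rad/s.
Step 2 — f₀ = ω₀/(2π) = 162.4 Hz.
Step 3 — Parallel Q: Q = R/(ω₀L) = 58.8/(1021·0.05) = 1.152.
Step 4 — Bandwidth: Δω = ω₀/Q = 885.8 rad/s; BW = Δω/(2π) = 141 Hz.

(a) f₀ = 162.4 Hz  (b) Q = 1.152  (c) BW = 141 Hz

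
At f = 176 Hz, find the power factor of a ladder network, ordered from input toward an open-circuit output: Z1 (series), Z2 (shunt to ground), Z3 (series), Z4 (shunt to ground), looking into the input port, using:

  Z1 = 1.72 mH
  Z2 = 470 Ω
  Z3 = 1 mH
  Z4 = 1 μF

Step 1 — Angular frequency: ω = 2π·f = 2π·176 = 1106 rad/s.
Step 2 — Component impedances:
  Z1: Z = jωL = j·1106·0.00172 = 0 + j1.902 Ω
  Z2: Z = R = 470 Ω
  Z3: Z = jωL = j·1106·0.001 = 0 + j1.106 Ω
  Z4: Z = 1/(jωC) = -j/(ω·C) = 0 - j904.3 Ω
Step 3 — Ladder network (open output): work backward from the far end, alternating series and parallel combinations. Z_in = 369.8 - j190.6 Ω = 416.1∠-27.3° Ω.
Step 4 — Power factor: PF = cos(φ) = Re(Z)/|Z| = 369.847/416.052 = 0.8889.
Step 5 — Type: Im(Z) = -190.6 ⇒ leading (phase φ = -27.3°).

PF = 0.8889 (leading, φ = -27.3°)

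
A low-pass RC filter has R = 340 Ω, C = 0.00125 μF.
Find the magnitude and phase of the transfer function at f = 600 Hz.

Step 1 — Angular frequency: ω = 2π·600 = 3770 rad/s.
Step 2 — Transfer function: H(jω) = 1/(1 + jωRC).
Step 3 — Denominator: 1 + jωRC = 1 + j·3770·340·1.25e-09 = 1 + j0.001602.
Step 4 — H = 1 - j0.001602.
Step 5 — Magnitude: |H| = 1 (-0.0 dB); phase: φ = -0.1°.

|H| = 1 (-0.0 dB), φ = -0.1°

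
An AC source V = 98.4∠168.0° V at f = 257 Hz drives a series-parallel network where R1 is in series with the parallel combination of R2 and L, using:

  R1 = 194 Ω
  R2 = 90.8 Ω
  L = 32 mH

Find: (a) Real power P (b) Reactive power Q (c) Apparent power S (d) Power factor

Step 1 — Angular frequency: ω = 2π·f = 2π·257 = 1615 rad/s.
Step 2 — Component impedances:
  R1: Z = R = 194 Ω
  R2: Z = R = 90.8 Ω
  L: Z = jωL = j·1615·0.032 = 0 + j51.67 Ω
Step 3 — Parallel branch: R2 || L = 1/(1/R2 + 1/L) = 22.21 + j39.03 Ω.
Step 4 — Series with R1: Z_total = R1 + (R2 || L) = 216.2 + j39.03 Ω = 219.7∠10.2° Ω.
Step 5 — Source phasor: V = 98.4∠168.0° V = -96.25 + j20.46 V.
Step 6 — Current: I = V / Z = -0.4146 + j0.1695 A = 0.4479∠157.8° A.
Step 7 — Complex power: S = V·I* = 43.37 + j7.829 VA.
Step 8 — Real power: P = Re(S) = 43.37 W.
Step 9 — Reactive power: Q = Im(S) = 7.829 VAR.
Step 10 — Apparent power: |S| = 44.07 VA.
Step 11 — Power factor: PF = P/|S| = 0.9841 (lagging).

(a) P = 43.37 W  (b) Q = 7.829 VAR  (c) S = 44.07 VA  (d) PF = 0.9841 (lagging)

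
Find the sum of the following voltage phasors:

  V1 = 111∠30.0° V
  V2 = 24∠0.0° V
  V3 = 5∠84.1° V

Step 1 — Convert each phasor to rectangular form:
  V1 = 111·(cos(30.0°) + j·sin(30.0°)) = 96.13 + j55.5 V
  V2 = 24·(cos(0.0°) + j·sin(0.0°)) = 24 V
  V3 = 5·(cos(84.1°) + j·sin(84.1°)) = 0.514 + j4.974 V
Step 2 — Sum components: V_total = 120.6 + j60.47 V.
Step 3 — Convert to polar: |V_total| = 135 V, ∠V_total = 26.6°.

V_total = 135∠26.6° V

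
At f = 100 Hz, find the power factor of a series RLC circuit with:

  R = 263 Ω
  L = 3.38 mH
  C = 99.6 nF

Step 1 — Angular frequency: ω = 2π·f = 2π·100 = 628.3 rad/s.
Step 2 — Component impedances:
  R: Z = R = 263 Ω
  L: Z = jωL = j·628.3·0.00338 = 0 + j2.124 Ω
  C: Z = 1/(jωC) = -j/(ω·C) = 0 - j1.598e+04 Ω
Step 3 — Series combination: Z_total = R + L + C = 263 - j1.598e+04 Ω = 1.598e+04∠-89.1° Ω.
Step 4 — Power factor: PF = cos(φ) = Re(Z)/|Z| = 263/1.598e+04 = 0.01646.
Step 5 — Type: Im(Z) = -1.598e+04 ⇒ leading (phase φ = -89.1°).

PF = 0.01646 (leading, φ = -89.1°)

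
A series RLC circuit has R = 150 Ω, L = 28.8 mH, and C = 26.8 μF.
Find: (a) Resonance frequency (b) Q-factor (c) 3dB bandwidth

Step 1 — Resonance: ω₀ = 1/√(LC) = 1/√(0.0288·2.68e-05) = 1138 rad/s.
Step 2 — f₀ = ω₀/(2π) = 181.2 Hz.
Step 3 — Series Q: Q = ω₀L/R = 1138·0.0288/150 = 0.2185.
Step 4 — Bandwidth: Δω = ω₀/Q = 5208 rad/s; BW = Δω/(2π) = 828.9 Hz.

(a) f₀ = 181.2 Hz  (b) Q = 0.2185  (c) BW = 828.9 Hz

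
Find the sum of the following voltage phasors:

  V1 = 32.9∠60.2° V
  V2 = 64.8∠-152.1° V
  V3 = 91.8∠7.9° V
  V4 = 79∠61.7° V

Step 1 — Convert each phasor to rectangular form:
  V1 = 32.9·(cos(60.2°) + j·sin(60.2°)) = 16.35 + j28.55 V
  V2 = 64.8·(cos(-152.1°) + j·sin(-152.1°)) = -57.27 - j30.32 V
  V3 = 91.8·(cos(7.9°) + j·sin(7.9°)) = 90.93 + j12.62 V
  V4 = 79·(cos(61.7°) + j·sin(61.7°)) = 37.45 + j69.56 V
Step 2 — Sum components: V_total = 87.46 + j80.4 V.
Step 3 — Convert to polar: |V_total| = 118.8 V, ∠V_total = 42.6°.

V_total = 118.8∠42.6° V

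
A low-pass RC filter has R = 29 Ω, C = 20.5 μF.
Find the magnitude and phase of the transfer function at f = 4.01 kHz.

Step 1 — Angular frequency: ω = 2π·4010 = 2.52e+04 rad/s.
Step 2 — Transfer function: H(jω) = 1/(1 + jωRC).
Step 3 — Denominator: 1 + jωRC = 1 + j·2.52e+04·29·2.05e-05 = 1 + j14.98.
Step 4 — H = 0.004437 - j0.06646.
Step 5 — Magnitude: |H| = 0.06661 (-23.5 dB); phase: φ = -86.2°.

|H| = 0.06661 (-23.5 dB), φ = -86.2°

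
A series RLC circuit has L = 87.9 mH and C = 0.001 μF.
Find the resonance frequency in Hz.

Step 1 — Resonance condition Im(Z)=0 gives ω₀ = 1/√(LC).
Step 2 — ω₀ = 1/√(0.0879·1e-09) = 1.067e+05 rad/s.
Step 3 — f₀ = ω₀/(2π) = 1.698e+04 Hz.

f₀ = 1.698e+04 Hz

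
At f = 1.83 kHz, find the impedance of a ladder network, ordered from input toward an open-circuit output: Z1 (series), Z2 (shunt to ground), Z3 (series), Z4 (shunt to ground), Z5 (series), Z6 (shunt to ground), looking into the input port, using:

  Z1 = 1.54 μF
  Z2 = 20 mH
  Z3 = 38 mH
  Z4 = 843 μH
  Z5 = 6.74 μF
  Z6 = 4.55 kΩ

Step 1 — Angular frequency: ω = 2π·f = 2π·1830 = 1.15e+04 rad/s.
Step 2 — Component impedances:
  Z1: Z = 1/(jωC) = -j/(ω·C) = 0 - j56.47 Ω
  Z2: Z = jωL = j·1.15e+04·0.02 = 0 + j230 Ω
  Z3: Z = jωL = j·1.15e+04·0.038 = 0 + j436.9 Ω
  Z4: Z = jωL = j·1.15e+04·0.000843 = 0 + j9.693 Ω
  Z5: Z = 1/(jωC) = -j/(ω·C) = 0 - j12.9 Ω
  Z6: Z = R = 4550 Ω
Step 3 — Ladder network (open output): work backward from the far end, alternating series and parallel combinations. Z_in = 0.002385 + j95.33 Ω = 95.33∠90.0° Ω.

Z = 0.002385 + j95.33 Ω = 95.33∠90.0° Ω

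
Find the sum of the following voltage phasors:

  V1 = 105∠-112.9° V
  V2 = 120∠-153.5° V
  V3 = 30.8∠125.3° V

Step 1 — Convert each phasor to rectangular form:
  V1 = 105·(cos(-112.9°) + j·sin(-112.9°)) = -40.86 - j96.72 V
  V2 = 120·(cos(-153.5°) + j·sin(-153.5°)) = -107.4 - j53.54 V
  V3 = 30.8·(cos(125.3°) + j·sin(125.3°)) = -17.8 + j25.14 V
Step 2 — Sum components: V_total = -166 - j125.1 V.
Step 3 — Convert to polar: |V_total| = 207.9 V, ∠V_total = -143.0°.

V_total = 207.9∠-143.0° V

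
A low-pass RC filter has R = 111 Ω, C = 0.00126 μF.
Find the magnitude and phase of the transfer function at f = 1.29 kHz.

Step 1 — Angular frequency: ω = 2π·1290 = 8105 rad/s.
Step 2 — Transfer function: H(jω) = 1/(1 + jωRC).
Step 3 — Denominator: 1 + jωRC = 1 + j·8105·111·1.26e-09 = 1 + j0.001134.
Step 4 — H = 1 - j0.001134.
Step 5 — Magnitude: |H| = 1 (-0.0 dB); phase: φ = -0.1°.

|H| = 1 (-0.0 dB), φ = -0.1°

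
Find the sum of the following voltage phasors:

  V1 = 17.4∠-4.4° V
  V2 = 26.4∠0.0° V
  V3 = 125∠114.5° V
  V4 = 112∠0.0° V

Step 1 — Convert each phasor to rectangular form:
  V1 = 17.4·(cos(-4.4°) + j·sin(-4.4°)) = 17.35 - j1.335 V
  V2 = 26.4·(cos(0.0°) + j·sin(0.0°)) = 26.4 V
  V3 = 125·(cos(114.5°) + j·sin(114.5°)) = -51.84 + j113.7 V
  V4 = 112·(cos(0.0°) + j·sin(0.0°)) = 112 V
Step 2 — Sum components: V_total = 103.9 + j112.4 V.
Step 3 — Convert to polar: |V_total| = 153.1 V, ∠V_total = 47.2°.

V_total = 153.1∠47.2° V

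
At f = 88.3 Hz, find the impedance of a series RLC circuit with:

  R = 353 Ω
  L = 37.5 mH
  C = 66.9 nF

Step 1 — Angular frequency: ω = 2π·f = 2π·88.3 = 554.8 rad/s.
Step 2 — Component impedances:
  R: Z = R = 353 Ω
  L: Z = jωL = j·554.8·0.0375 = 0 + j20.81 Ω
  C: Z = 1/(jωC) = -j/(ω·C) = 0 - j2.694e+04 Ω
Step 3 — Series combination: Z_total = R + L + C = 353 - j2.692e+04 Ω = 2.692e+04∠-89.2° Ω.

Z = 353 - j2.692e+04 Ω = 2.692e+04∠-89.2° Ω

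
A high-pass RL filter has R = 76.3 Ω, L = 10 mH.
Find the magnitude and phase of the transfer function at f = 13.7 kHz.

Step 1 — Angular frequency: ω = 2π·1.37e+04 = 8.608e+04 rad/s.
Step 2 — Transfer function: H(jω) = jωL/(R + jωL).
Step 3 — Numerator jωL = j·860.8; denominator R + jωL = 76.3 + j860.8.
Step 4 — H = 0.9922 + j0.08795.
Step 5 — Magnitude: |H| = 0.9961 (-0.0 dB); phase: φ = 5.1°.

|H| = 0.9961 (-0.0 dB), φ = 5.1°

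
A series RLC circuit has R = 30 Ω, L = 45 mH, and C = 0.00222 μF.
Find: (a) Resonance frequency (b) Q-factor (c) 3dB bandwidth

Step 1 — Resonance condition Im(Z)=0 gives ω₀ = 1/√(LC).
Step 2 — ω₀ = 1/√(0.045·2.22e-09) = 1.001e+05 rad/s.
Step 3 — f₀ = ω₀/(2π) = 1.592e+04 Hz.
Step 4 — Series Q: Q = ω₀L/R = 1.001e+05·0.045/30 = 150.1.
Step 5 — 3dB bandwidth: Δω = ω₀/Q = 666.7 rad/s; BW = Δω/(2π) = 106.1 Hz.

(a) f₀ = 1.592e+04 Hz  (b) Q = 150.1  (c) BW = 106.1 Hz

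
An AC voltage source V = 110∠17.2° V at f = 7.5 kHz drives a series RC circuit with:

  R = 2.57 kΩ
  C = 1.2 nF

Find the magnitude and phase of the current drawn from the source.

Step 1 — Angular frequency: ω = 2π·f = 2π·7500 = 4.712e+04 rad/s.
Step 2 — Component impedances:
  R: Z = R = 2570 Ω
  C: Z = 1/(jωC) = -j/(ω·C) = 0 - j1.768e+04 Ω
Step 3 — Series combination: Z_total = R + C = 2570 - j1.768e+04 Ω = 1.787e+04∠-81.7° Ω.
Step 4 — Source phasor: V = 110∠17.2° V = 105.1 + j32.53 V.
Step 5 — Ohm's law: I = V / Z_total = (105.1 + j32.53) / (2570 - j1.768e+04) = -0.0009556 + j0.006081 A.
Step 6 — Convert to polar: |I| = 0.006156 A, ∠I = 98.9°.

I = 0.006156∠98.9° A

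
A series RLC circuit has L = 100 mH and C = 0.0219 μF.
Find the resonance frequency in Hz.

Step 1 — Resonance condition Im(Z)=0 gives ω₀ = 1/√(LC).
Step 2 — ω₀ = 1/√(0.1·2.19e-08) = 2.137e+04 rad/s.
Step 3 — f₀ = ω₀/(2π) = 3401 Hz.

f₀ = 3401 Hz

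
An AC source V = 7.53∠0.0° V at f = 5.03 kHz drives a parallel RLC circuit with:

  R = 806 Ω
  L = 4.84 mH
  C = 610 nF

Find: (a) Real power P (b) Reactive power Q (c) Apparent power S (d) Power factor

Step 1 — Angular frequency: ω = 2π·f = 2π·5030 = 3.16e+04 rad/s.
Step 2 — Component impedances:
  R: Z = R = 806 Ω
  L: Z = jωL = j·3.16e+04·0.00484 = 0 + j153 Ω
  C: Z = 1/(jωC) = -j/(ω·C) = 0 - j51.87 Ω
Step 3 — Parallel combination: 1/Z_total = 1/R + 1/L + 1/C; Z_total = 7.571 - j77.75 Ω = 78.12∠-84.4° Ω.
Step 4 — Source phasor: V = 7.53∠0.0° V = 7.53 V.
Step 5 — Current: I = V / Z = 0.009342 + j0.09594 A = 0.0964∠84.4° A.
Step 6 — Complex power: S = V·I* = 0.07035 - j0.7224 VA.
Step 7 — Real power: P = Re(S) = 0.07035 W.
Step 8 — Reactive power: Q = Im(S) = -0.7224 VAR.
Step 9 — Apparent power: |S| = 0.7259 VA.
Step 10 — Power factor: PF = P/|S| = 0.09692 (leading).

(a) P = 0.07035 W  (b) Q = -0.7224 VAR  (c) S = 0.7259 VA  (d) PF = 0.09692 (leading)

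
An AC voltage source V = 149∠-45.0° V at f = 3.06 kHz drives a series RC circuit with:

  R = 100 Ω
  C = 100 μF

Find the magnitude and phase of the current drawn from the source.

Step 1 — Angular frequency: ω = 2π·f = 2π·3060 = 1.923e+04 rad/s.
Step 2 — Component impedances:
  R: Z = R = 100 Ω
  C: Z = 1/(jωC) = -j/(ω·C) = 0 - j0.5201 Ω
Step 3 — Series combination: Z_total = R + C = 100 - j0.5201 Ω = 100∠-0.3° Ω.
Step 4 — Source phasor: V = 149∠-45.0° V = 105.4 - j105.4 V.
Step 5 — Ohm's law: I = V / Z_total = (105.4 - j105.4) / (100 - j0.5201) = 1.059 - j1.048 A.
Step 6 — Convert to polar: |I| = 1.49 A, ∠I = -44.7°.

I = 1.49∠-44.7° A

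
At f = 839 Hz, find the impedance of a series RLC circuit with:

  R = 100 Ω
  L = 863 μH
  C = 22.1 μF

Step 1 — Angular frequency: ω = 2π·f = 2π·839 = 5272 rad/s.
Step 2 — Component impedances:
  R: Z = R = 100 Ω
  L: Z = jωL = j·5272·0.000863 = 0 + j4.549 Ω
  C: Z = 1/(jωC) = -j/(ω·C) = 0 - j8.584 Ω
Step 3 — Series combination: Z_total = R + L + C = 100 - j4.034 Ω = 100.1∠-2.3° Ω.

Z = 100 - j4.034 Ω = 100.1∠-2.3° Ω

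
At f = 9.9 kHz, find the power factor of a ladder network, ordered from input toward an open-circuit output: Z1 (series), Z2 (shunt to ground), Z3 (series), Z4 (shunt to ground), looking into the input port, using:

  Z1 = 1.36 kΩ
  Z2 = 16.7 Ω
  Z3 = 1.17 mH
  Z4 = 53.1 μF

Step 1 — Angular frequency: ω = 2π·f = 2π·9900 = 6.22e+04 rad/s.
Step 2 — Component impedances:
  Z1: Z = R = 1360 Ω
  Z2: Z = R = 16.7 Ω
  Z3: Z = jωL = j·6.22e+04·0.00117 = 0 + j72.78 Ω
  Z4: Z = 1/(jωC) = -j/(ω·C) = 0 - j0.3028 Ω
Step 3 — Ladder network (open output): work backward from the far end, alternating series and parallel combinations. Z_in = 1376 + j3.654 Ω = 1376∠0.2° Ω.
Step 4 — Power factor: PF = cos(φ) = Re(Z)/|Z| = 1376/1376 = 1.
Step 5 — Type: Im(Z) = 3.654 ⇒ lagging (phase φ = 0.2°).

PF = 1 (lagging, φ = 0.2°)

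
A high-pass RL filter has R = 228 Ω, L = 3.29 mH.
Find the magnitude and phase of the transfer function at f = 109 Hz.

Step 1 — Angular frequency: ω = 2π·109 = 684.9 rad/s.
Step 2 — Transfer function: H(jω) = jωL/(R + jωL).
Step 3 — Numerator jωL = j·2.253; denominator R + jωL = 228 + j2.253.
Step 4 — H = 9.765e-05 + j0.009882.
Step 5 — Magnitude: |H| = 0.009882 (-40.1 dB); phase: φ = 89.4°.

|H| = 0.009882 (-40.1 dB), φ = 89.4°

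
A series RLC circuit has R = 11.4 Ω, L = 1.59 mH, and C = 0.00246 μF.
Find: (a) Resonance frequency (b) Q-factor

Step 1 — Resonance condition Im(Z)=0 gives ω₀ = 1/√(LC).
Step 2 — ω₀ = 1/√(0.00159·2.46e-09) = 5.056e+05 rad/s.
Step 3 — f₀ = ω₀/(2π) = 8.047e+04 Hz.
Step 4 — Series Q: Q = ω₀L/R = 5.056e+05·0.00159/11.4 = 70.52.

(a) f₀ = 8.047e+04 Hz  (b) Q = 70.52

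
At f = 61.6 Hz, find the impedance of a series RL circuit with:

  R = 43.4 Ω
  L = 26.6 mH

Step 1 — Angular frequency: ω = 2π·f = 2π·61.6 = 387 rad/s.
Step 2 — Component impedances:
  R: Z = R = 43.4 Ω
  L: Z = jωL = j·387·0.0266 = 0 + j10.3 Ω
Step 3 — Series combination: Z_total = R + L = 43.4 + j10.3 Ω = 44.6∠13.3° Ω.

Z = 43.4 + j10.3 Ω = 44.6∠13.3° Ω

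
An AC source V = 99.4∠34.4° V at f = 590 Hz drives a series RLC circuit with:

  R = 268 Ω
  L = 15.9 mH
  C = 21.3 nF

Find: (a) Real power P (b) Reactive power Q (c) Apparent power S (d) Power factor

Step 1 — Angular frequency: ω = 2π·f = 2π·590 = 3707 rad/s.
Step 2 — Component impedances:
  R: Z = R = 268 Ω
  L: Z = jωL = j·3707·0.0159 = 0 + j58.94 Ω
  C: Z = 1/(jωC) = -j/(ω·C) = 0 - j1.266e+04 Ω
Step 3 — Series combination: Z_total = R + L + C = 268 - j1.261e+04 Ω = 1.261e+04∠-88.8° Ω.
Step 4 — Source phasor: V = 99.4∠34.4° V = 82.02 + j56.16 V.
Step 5 — Current: I = V / Z = -0.004315 + j0.006598 A = 0.007884∠123.2° A.
Step 6 — Complex power: S = V·I* = 0.01666 - j0.7835 VA.
Step 7 — Real power: P = Re(S) = 0.01666 W.
Step 8 — Reactive power: Q = Im(S) = -0.7835 VAR.
Step 9 — Apparent power: |S| = 0.7836 VA.
Step 10 — Power factor: PF = P/|S| = 0.02126 (leading).

(a) P = 0.01666 W  (b) Q = -0.7835 VAR  (c) S = 0.7836 VA  (d) PF = 0.02126 (leading)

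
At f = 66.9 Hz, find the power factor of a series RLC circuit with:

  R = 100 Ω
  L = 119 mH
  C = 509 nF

Step 1 — Angular frequency: ω = 2π·f = 2π·66.9 = 420.3 rad/s.
Step 2 — Component impedances:
  R: Z = R = 100 Ω
  L: Z = jωL = j·420.3·0.119 = 0 + j50.02 Ω
  C: Z = 1/(jωC) = -j/(ω·C) = 0 - j4674 Ω
Step 3 — Series combination: Z_total = R + L + C = 100 - j4624 Ω = 4625∠-88.8° Ω.
Step 4 — Power factor: PF = cos(φ) = Re(Z)/|Z| = 100/4625 = 0.02162.
Step 5 — Type: Im(Z) = -4624 ⇒ leading (phase φ = -88.8°).

PF = 0.02162 (leading, φ = -88.8°)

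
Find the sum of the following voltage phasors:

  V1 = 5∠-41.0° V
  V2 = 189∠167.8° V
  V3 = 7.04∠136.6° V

Step 1 — Convert each phasor to rectangular form:
  V1 = 5·(cos(-41.0°) + j·sin(-41.0°)) = 3.774 - j3.28 V
  V2 = 189·(cos(167.8°) + j·sin(167.8°)) = -184.7 + j39.94 V
  V3 = 7.04·(cos(136.6°) + j·sin(136.6°)) = -5.115 + j4.837 V
Step 2 — Sum components: V_total = -186.1 + j41.5 V.
Step 3 — Convert to polar: |V_total| = 190.6 V, ∠V_total = 167.4°.

V_total = 190.6∠167.4° V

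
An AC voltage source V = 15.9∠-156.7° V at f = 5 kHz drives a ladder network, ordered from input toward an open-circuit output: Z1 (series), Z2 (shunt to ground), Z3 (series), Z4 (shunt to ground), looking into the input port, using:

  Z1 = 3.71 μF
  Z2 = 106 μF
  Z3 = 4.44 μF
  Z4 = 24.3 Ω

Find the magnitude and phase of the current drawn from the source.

Step 1 — Angular frequency: ω = 2π·f = 2π·5000 = 3.142e+04 rad/s.
Step 2 — Component impedances:
  Z1: Z = 1/(jωC) = -j/(ω·C) = 0 - j8.58 Ω
  Z2: Z = 1/(jωC) = -j/(ω·C) = 0 - j0.3003 Ω
  Z3: Z = 1/(jωC) = -j/(ω·C) = 0 - j7.169 Ω
  Z4: Z = R = 24.3 Ω
Step 3 — Ladder network (open output): work backward from the far end, alternating series and parallel combinations. Z_in = 0.003391 - j8.879 Ω = 8.879∠-90.0° Ω.
Step 4 — Source phasor: V = 15.9∠-156.7° V = -14.6 - j6.289 V.
Step 5 — Ohm's law: I = V / Z_total = (-14.6 - j6.289) / (0.003391 - j8.879) = 0.7077 - j1.645 A.
Step 6 — Convert to polar: |I| = 1.791 A, ∠I = -66.7°.

I = 1.791∠-66.7° A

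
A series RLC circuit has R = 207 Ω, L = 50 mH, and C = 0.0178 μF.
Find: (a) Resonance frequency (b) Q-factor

Step 1 — Resonance condition Im(Z)=0 gives ω₀ = 1/√(LC).
Step 2 — ω₀ = 1/√(0.05·1.78e-08) = 3.352e+04 rad/s.
Step 3 — f₀ = ω₀/(2π) = 5335 Hz.
Step 4 — Series Q: Q = ω₀L/R = 3.352e+04·0.05/207 = 8.097.

(a) f₀ = 5335 Hz  (b) Q = 8.097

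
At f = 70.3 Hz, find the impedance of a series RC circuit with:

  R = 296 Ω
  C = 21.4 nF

Step 1 — Angular frequency: ω = 2π·f = 2π·70.3 = 441.7 rad/s.
Step 2 — Component impedances:
  R: Z = R = 296 Ω
  C: Z = 1/(jωC) = -j/(ω·C) = 0 - j1.058e+05 Ω
Step 3 — Series combination: Z_total = R + C = 296 - j1.058e+05 Ω = 1.058e+05∠-89.8° Ω.

Z = 296 - j1.058e+05 Ω = 1.058e+05∠-89.8° Ω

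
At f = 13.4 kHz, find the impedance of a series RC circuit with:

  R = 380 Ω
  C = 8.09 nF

Step 1 — Angular frequency: ω = 2π·f = 2π·1.34e+04 = 8.419e+04 rad/s.
Step 2 — Component impedances:
  R: Z = R = 380 Ω
  C: Z = 1/(jωC) = -j/(ω·C) = 0 - j1468 Ω
Step 3 — Series combination: Z_total = R + C = 380 - j1468 Ω = 1517∠-75.5° Ω.

Z = 380 - j1468 Ω = 1517∠-75.5° Ω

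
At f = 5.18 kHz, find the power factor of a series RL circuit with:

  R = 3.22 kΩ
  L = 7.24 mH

Step 1 — Angular frequency: ω = 2π·f = 2π·5180 = 3.255e+04 rad/s.
Step 2 — Component impedances:
  R: Z = R = 3220 Ω
  L: Z = jωL = j·3.255e+04·0.00724 = 0 + j235.6 Ω
Step 3 — Series combination: Z_total = R + L = 3220 + j235.6 Ω = 3229∠4.2° Ω.
Step 4 — Power factor: PF = cos(φ) = Re(Z)/|Z| = 3220/3228.6 = 0.9973.
Step 5 — Type: Im(Z) = 235.6 ⇒ lagging (phase φ = 4.2°).

PF = 0.9973 (lagging, φ = 4.2°)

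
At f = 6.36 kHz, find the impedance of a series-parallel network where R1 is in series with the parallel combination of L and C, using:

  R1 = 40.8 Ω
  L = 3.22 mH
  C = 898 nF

Step 1 — Angular frequency: ω = 2π·f = 2π·6360 = 3.996e+04 rad/s.
Step 2 — Component impedances:
  R1: Z = R = 40.8 Ω
  L: Z = jωL = j·3.996e+04·0.00322 = 0 + j128.7 Ω
  C: Z = 1/(jωC) = -j/(ω·C) = 0 - j27.87 Ω
Step 3 — Parallel branch: L || C = 1/(1/L + 1/C) = 0 - j35.57 Ω.
Step 4 — Series with R1: Z_total = R1 + (L || C) = 40.8 - j35.57 Ω = 54.13∠-41.1° Ω.

Z = 40.8 - j35.57 Ω = 54.13∠-41.1° Ω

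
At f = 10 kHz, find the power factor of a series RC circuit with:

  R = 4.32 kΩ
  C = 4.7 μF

Step 1 — Angular frequency: ω = 2π·f = 2π·1e+04 = 6.283e+04 rad/s.
Step 2 — Component impedances:
  R: Z = R = 4320 Ω
  C: Z = 1/(jωC) = -j/(ω·C) = 0 - j3.386 Ω
Step 3 — Series combination: Z_total = R + C = 4320 - j3.386 Ω = 4320∠-0.0° Ω.
Step 4 — Power factor: PF = cos(φ) = Re(Z)/|Z| = 4320/4320 = 1.
Step 5 — Type: Im(Z) = -3.386 ⇒ leading (phase φ = -0.0°).

PF = 1 (leading, φ = -0.0°)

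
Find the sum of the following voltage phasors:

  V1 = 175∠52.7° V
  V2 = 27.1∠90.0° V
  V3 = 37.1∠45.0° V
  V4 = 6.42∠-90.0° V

Step 1 — Convert each phasor to rectangular form:
  V1 = 175·(cos(52.7°) + j·sin(52.7°)) = 106 + j139.2 V
  V2 = 27.1·(cos(90.0°) + j·sin(90.0°)) = 0 + j27.1 V
  V3 = 37.1·(cos(45.0°) + j·sin(45.0°)) = 26.23 + j26.23 V
  V4 = 6.42·(cos(-90.0°) + j·sin(-90.0°)) = 0 - j6.42 V
Step 2 — Sum components: V_total = 132.3 + j186.1 V.
Step 3 — Convert to polar: |V_total| = 228.3 V, ∠V_total = 54.6°.

V_total = 228.3∠54.6° V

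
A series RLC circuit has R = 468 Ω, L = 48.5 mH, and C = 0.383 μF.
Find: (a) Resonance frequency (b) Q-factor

Step 1 — Resonance condition Im(Z)=0 gives ω₀ = 1/√(LC).
Step 2 — ω₀ = 1/√(0.0485·3.83e-07) = 7337 rad/s.
Step 3 — f₀ = ω₀/(2π) = 1168 Hz.
Step 4 — Series Q: Q = ω₀L/R = 7337·0.0485/468 = 0.7604.

(a) f₀ = 1168 Hz  (b) Q = 0.7604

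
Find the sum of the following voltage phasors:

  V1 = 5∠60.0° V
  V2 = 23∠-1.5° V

Step 1 — Convert each phasor to rectangular form:
  V1 = 5·(cos(60.0°) + j·sin(60.0°)) = 2.5 + j4.33 V
  V2 = 23·(cos(-1.5°) + j·sin(-1.5°)) = 22.99 - j0.6021 V
Step 2 — Sum components: V_total = 25.49 + j3.728 V.
Step 3 — Convert to polar: |V_total| = 25.76 V, ∠V_total = 8.3°.

V_total = 25.76∠8.3° V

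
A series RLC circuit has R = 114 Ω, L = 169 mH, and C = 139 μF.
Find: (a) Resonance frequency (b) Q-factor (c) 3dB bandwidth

Step 1 — Resonance: ω₀ = 1/√(LC) = 1/√(0.169·0.000139) = 206.3 rad/s.
Step 2 — f₀ = ω₀/(2π) = 32.84 Hz.
Step 3 — Series Q: Q = ω₀L/R = 206.3·0.169/114 = 0.3059.
Step 4 — Bandwidth: Δω = ω₀/Q = 674.6 rad/s; BW = Δω/(2π) = 107.4 Hz.

(a) f₀ = 32.84 Hz  (b) Q = 0.3059  (c) BW = 107.4 Hz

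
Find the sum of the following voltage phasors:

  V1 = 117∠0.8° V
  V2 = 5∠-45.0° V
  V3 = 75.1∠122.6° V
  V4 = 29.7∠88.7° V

Step 1 — Convert each phasor to rectangular form:
  V1 = 117·(cos(0.8°) + j·sin(0.8°)) = 117 + j1.634 V
  V2 = 5·(cos(-45.0°) + j·sin(-45.0°)) = 3.536 - j3.536 V
  V3 = 75.1·(cos(122.6°) + j·sin(122.6°)) = -40.46 + j63.27 V
  V4 = 29.7·(cos(88.7°) + j·sin(88.7°)) = 0.6738 + j29.69 V
Step 2 — Sum components: V_total = 80.74 + j91.06 V.
Step 3 — Convert to polar: |V_total| = 121.7 V, ∠V_total = 48.4°.

V_total = 121.7∠48.4° V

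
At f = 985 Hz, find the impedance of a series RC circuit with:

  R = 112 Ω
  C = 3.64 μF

Step 1 — Angular frequency: ω = 2π·f = 2π·985 = 6189 rad/s.
Step 2 — Component impedances:
  R: Z = R = 112 Ω
  C: Z = 1/(jωC) = -j/(ω·C) = 0 - j44.39 Ω
Step 3 — Series combination: Z_total = R + C = 112 - j44.39 Ω = 120.5∠-21.6° Ω.

Z = 112 - j44.39 Ω = 120.5∠-21.6° Ω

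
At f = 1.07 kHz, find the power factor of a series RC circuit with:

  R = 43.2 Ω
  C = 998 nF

Step 1 — Angular frequency: ω = 2π·f = 2π·1070 = 6723 rad/s.
Step 2 — Component impedances:
  R: Z = R = 43.2 Ω
  C: Z = 1/(jωC) = -j/(ω·C) = 0 - j149 Ω
Step 3 — Series combination: Z_total = R + C = 43.2 - j149 Ω = 155.2∠-73.8° Ω.
Step 4 — Power factor: PF = cos(φ) = Re(Z)/|Z| = 43.2/155.2 = 0.2784.
Step 5 — Type: Im(Z) = -149 ⇒ leading (phase φ = -73.8°).

PF = 0.2784 (leading, φ = -73.8°)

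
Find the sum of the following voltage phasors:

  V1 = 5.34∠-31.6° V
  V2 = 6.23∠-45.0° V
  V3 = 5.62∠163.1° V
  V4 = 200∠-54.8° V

Step 1 — Convert each phasor to rectangular form:
  V1 = 5.34·(cos(-31.6°) + j·sin(-31.6°)) = 4.548 - j2.798 V
  V2 = 6.23·(cos(-45.0°) + j·sin(-45.0°)) = 4.405 - j4.405 V
  V3 = 5.62·(cos(163.1°) + j·sin(163.1°)) = -5.377 + j1.634 V
  V4 = 200·(cos(-54.8°) + j·sin(-54.8°)) = 115.3 - j163.4 V
Step 2 — Sum components: V_total = 118.9 - j169 V.
Step 3 — Convert to polar: |V_total| = 206.6 V, ∠V_total = -54.9°.

V_total = 206.6∠-54.9° V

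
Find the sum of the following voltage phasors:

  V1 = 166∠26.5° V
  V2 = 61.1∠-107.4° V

Step 1 — Convert each phasor to rectangular form:
  V1 = 166·(cos(26.5°) + j·sin(26.5°)) = 148.6 + j74.07 V
  V2 = 61.1·(cos(-107.4°) + j·sin(-107.4°)) = -18.27 - j58.3 V
Step 2 — Sum components: V_total = 130.3 + j15.76 V.
Step 3 — Convert to polar: |V_total| = 131.2 V, ∠V_total = 6.9°.

V_total = 131.2∠6.9° V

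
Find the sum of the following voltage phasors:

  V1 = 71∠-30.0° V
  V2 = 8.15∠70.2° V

Step 1 — Convert each phasor to rectangular form:
  V1 = 71·(cos(-30.0°) + j·sin(-30.0°)) = 61.49 - j35.5 V
  V2 = 8.15·(cos(70.2°) + j·sin(70.2°)) = 2.761 + j7.668 V
Step 2 — Sum components: V_total = 64.25 - j27.83 V.
Step 3 — Convert to polar: |V_total| = 70.02 V, ∠V_total = -23.4°.

V_total = 70.02∠-23.4° V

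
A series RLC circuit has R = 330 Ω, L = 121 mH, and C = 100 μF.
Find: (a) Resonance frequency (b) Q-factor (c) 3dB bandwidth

Step 1 — Resonance: ω₀ = 1/√(LC) = 1/√(0.121·0.0001) = 287.5 rad/s.
Step 2 — f₀ = ω₀/(2π) = 45.75 Hz.
Step 3 — Series Q: Q = ω₀L/R = 287.5·0.121/330 = 0.1054.
Step 4 — Bandwidth: Δω = ω₀/Q = 2727 rad/s; BW = Δω/(2π) = 434.1 Hz.

(a) f₀ = 45.75 Hz  (b) Q = 0.1054  (c) BW = 434.1 Hz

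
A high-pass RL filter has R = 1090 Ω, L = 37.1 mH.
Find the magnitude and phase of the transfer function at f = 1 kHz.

Step 1 — Angular frequency: ω = 2π·1000 = 6283 rad/s.
Step 2 — Transfer function: H(jω) = jωL/(R + jωL).
Step 3 — Numerator jωL = j·233.1; denominator R + jωL = 1090 + j233.1.
Step 4 — H = 0.04374 + j0.2045.
Step 5 — Magnitude: |H| = 0.2091 (-13.6 dB); phase: φ = 77.9°.

|H| = 0.2091 (-13.6 dB), φ = 77.9°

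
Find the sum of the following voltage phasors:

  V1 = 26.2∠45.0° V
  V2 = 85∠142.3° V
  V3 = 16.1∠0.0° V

Step 1 — Convert each phasor to rectangular form:
  V1 = 26.2·(cos(45.0°) + j·sin(45.0°)) = 18.53 + j18.53 V
  V2 = 85·(cos(142.3°) + j·sin(142.3°)) = -67.25 + j51.98 V
  V3 = 16.1·(cos(0.0°) + j·sin(0.0°)) = 16.1 V
Step 2 — Sum components: V_total = -32.63 + j70.51 V.
Step 3 — Convert to polar: |V_total| = 77.69 V, ∠V_total = 114.8°.

V_total = 77.69∠114.8° V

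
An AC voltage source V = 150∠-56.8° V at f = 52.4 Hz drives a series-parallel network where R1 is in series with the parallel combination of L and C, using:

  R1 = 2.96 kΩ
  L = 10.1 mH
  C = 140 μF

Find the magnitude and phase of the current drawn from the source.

Step 1 — Angular frequency: ω = 2π·f = 2π·52.4 = 329.2 rad/s.
Step 2 — Component impedances:
  R1: Z = R = 2960 Ω
  L: Z = jωL = j·329.2·0.0101 = 0 + j3.325 Ω
  C: Z = 1/(jωC) = -j/(ω·C) = 0 - j21.7 Ω
Step 3 — Parallel branch: L || C = 1/(1/L + 1/C) = 0 + j3.927 Ω.
Step 4 — Series with R1: Z_total = R1 + (L || C) = 2960 + j3.927 Ω = 2960∠0.1° Ω.
Step 5 — Source phasor: V = 150∠-56.8° V = 82.13 - j125.5 V.
Step 6 — Ohm's law: I = V / Z_total = (82.13 - j125.5) / (2960 + j3.927) = 0.02769 - j0.04244 A.
Step 7 — Convert to polar: |I| = 0.05068 A, ∠I = -56.9°.

I = 0.05068∠-56.9° A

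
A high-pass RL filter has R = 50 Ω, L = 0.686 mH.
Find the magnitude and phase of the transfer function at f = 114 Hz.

Step 1 — Angular frequency: ω = 2π·114 = 716.3 rad/s.
Step 2 — Transfer function: H(jω) = jωL/(R + jωL).
Step 3 — Numerator jωL = j·0.4914; denominator R + jωL = 50 + j0.4914.
Step 4 — H = 9.657e-05 + j0.009826.
Step 5 — Magnitude: |H| = 0.009827 (-40.2 dB); phase: φ = 89.4°.

|H| = 0.009827 (-40.2 dB), φ = 89.4°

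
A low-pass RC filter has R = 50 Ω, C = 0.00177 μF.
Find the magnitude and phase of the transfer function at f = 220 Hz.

Step 1 — Angular frequency: ω = 2π·220 = 1382 rad/s.
Step 2 — Transfer function: H(jω) = 1/(1 + jωRC).
Step 3 — Denominator: 1 + jωRC = 1 + j·1382·50·1.77e-09 = 1 + j0.0001223.
Step 4 — H = 1 - j0.0001223.
Step 5 — Magnitude: |H| = 1 (-0.0 dB); phase: φ = -0.0°.

|H| = 1 (-0.0 dB), φ = -0.0°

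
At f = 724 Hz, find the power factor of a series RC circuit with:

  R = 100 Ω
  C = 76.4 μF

Step 1 — Angular frequency: ω = 2π·f = 2π·724 = 4549 rad/s.
Step 2 — Component impedances:
  R: Z = R = 100 Ω
  C: Z = 1/(jωC) = -j/(ω·C) = 0 - j2.877 Ω
Step 3 — Series combination: Z_total = R + C = 100 - j2.877 Ω = 100∠-1.6° Ω.
Step 4 — Power factor: PF = cos(φ) = Re(Z)/|Z| = 100/100.04 = 0.9996.
Step 5 — Type: Im(Z) = -2.877 ⇒ leading (phase φ = -1.6°).

PF = 0.9996 (leading, φ = -1.6°)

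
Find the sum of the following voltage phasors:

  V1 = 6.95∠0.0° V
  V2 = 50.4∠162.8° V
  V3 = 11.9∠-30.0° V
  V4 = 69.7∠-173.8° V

Step 1 — Convert each phasor to rectangular form:
  V1 = 6.95·(cos(0.0°) + j·sin(0.0°)) = 6.95 V
  V2 = 50.4·(cos(162.8°) + j·sin(162.8°)) = -48.15 + j14.9 V
  V3 = 11.9·(cos(-30.0°) + j·sin(-30.0°)) = 10.31 - j5.95 V
  V4 = 69.7·(cos(-173.8°) + j·sin(-173.8°)) = -69.29 - j7.528 V
Step 2 — Sum components: V_total = -100.2 + j1.426 V.
Step 3 — Convert to polar: |V_total| = 100.2 V, ∠V_total = 179.2°.

V_total = 100.2∠179.2° V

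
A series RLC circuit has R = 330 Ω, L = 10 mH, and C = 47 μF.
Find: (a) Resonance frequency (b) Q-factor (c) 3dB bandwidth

Step 1 — Resonance: ω₀ = 1/√(LC) = 1/√(0.01·4.7e-05) = 1459 rad/s.
Step 2 — f₀ = ω₀/(2π) = 232.2 Hz.
Step 3 — Series Q: Q = ω₀L/R = 1459·0.01/330 = 0.0442.
Step 4 — Bandwidth: Δω = ω₀/Q = 3.3e+04 rad/s; BW = Δω/(2π) = 5252 Hz.

(a) f₀ = 232.2 Hz  (b) Q = 0.0442  (c) BW = 5252 Hz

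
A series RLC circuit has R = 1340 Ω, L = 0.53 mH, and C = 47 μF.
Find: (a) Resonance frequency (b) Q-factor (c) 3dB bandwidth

Step 1 — Resonance: ω₀ = 1/√(LC) = 1/√(0.00053·4.7e-05) = 6336 rad/s.
Step 2 — f₀ = ω₀/(2π) = 1008 Hz.
Step 3 — Series Q: Q = ω₀L/R = 6336·0.00053/1340 = 0.002506.
Step 4 — Bandwidth: Δω = ω₀/Q = 2.528e+06 rad/s; BW = Δω/(2π) = 4.024e+05 Hz.

(a) f₀ = 1008 Hz  (b) Q = 0.002506  (c) BW = 4.024e+05 Hz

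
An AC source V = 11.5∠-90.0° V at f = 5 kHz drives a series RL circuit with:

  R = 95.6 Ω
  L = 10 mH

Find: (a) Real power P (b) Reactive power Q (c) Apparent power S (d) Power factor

Step 1 — Angular frequency: ω = 2π·f = 2π·5000 = 3.142e+04 rad/s.
Step 2 — Component impedances:
  R: Z = R = 95.6 Ω
  L: Z = jωL = j·3.142e+04·0.01 = 0 + j314.2 Ω
Step 3 — Series combination: Z_total = R + L = 95.6 + j314.2 Ω = 328.4∠73.1° Ω.
Step 4 — Source phasor: V = 11.5∠-90.0° V = 0 - j11.5 V.
Step 5 — Current: I = V / Z = -0.0335 - j0.0102 A = 0.03502∠-163.1° A.
Step 6 — Complex power: S = V·I* = 0.1172 + j0.3853 VA.
Step 7 — Real power: P = Re(S) = 0.1172 W.
Step 8 — Reactive power: Q = Im(S) = 0.3853 VAR.
Step 9 — Apparent power: |S| = 0.4027 VA.
Step 10 — Power factor: PF = P/|S| = 0.2911 (lagging).

(a) P = 0.1172 W  (b) Q = 0.3853 VAR  (c) S = 0.4027 VA  (d) PF = 0.2911 (lagging)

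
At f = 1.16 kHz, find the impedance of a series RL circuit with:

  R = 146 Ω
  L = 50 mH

Step 1 — Angular frequency: ω = 2π·f = 2π·1160 = 7288 rad/s.
Step 2 — Component impedances:
  R: Z = R = 146 Ω
  L: Z = jωL = j·7288·0.05 = 0 + j364.4 Ω
Step 3 — Series combination: Z_total = R + L = 146 + j364.4 Ω = 392.6∠68.2° Ω.

Z = 146 + j364.4 Ω = 392.6∠68.2° Ω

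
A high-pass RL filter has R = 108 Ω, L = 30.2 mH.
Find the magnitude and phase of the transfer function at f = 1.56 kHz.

Step 1 — Angular frequency: ω = 2π·1560 = 9802 rad/s.
Step 2 — Transfer function: H(jω) = jωL/(R + jωL).
Step 3 — Numerator jωL = j·296; denominator R + jωL = 108 + j296.
Step 4 — H = 0.8825 + j0.322.
Step 5 — Magnitude: |H| = 0.9394 (-0.5 dB); phase: φ = 20.0°.

|H| = 0.9394 (-0.5 dB), φ = 20.0°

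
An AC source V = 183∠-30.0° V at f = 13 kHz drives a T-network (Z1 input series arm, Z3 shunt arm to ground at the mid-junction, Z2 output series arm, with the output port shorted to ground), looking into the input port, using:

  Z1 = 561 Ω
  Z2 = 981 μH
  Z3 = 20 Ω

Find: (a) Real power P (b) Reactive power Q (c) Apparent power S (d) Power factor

Step 1 — Angular frequency: ω = 2π·f = 2π·1.3e+04 = 8.168e+04 rad/s.
Step 2 — Component impedances:
  Z1: Z = R = 561 Ω
  Z2: Z = jωL = j·8.168e+04·0.000981 = 0 + j80.13 Ω
  Z3: Z = R = 20 Ω
Step 3 — With the output port shorted to ground, the output series arm Z2 runs from the junction to ground; the shunt arm Z3 also runs from the junction to ground. They appear in parallel: Z3 || Z2 = 18.83 + j4.699 Ω.
Step 4 — Series with input arm Z1: Z_in = Z1 + (Z3 || Z2) = 579.8 + j4.699 Ω = 579.8∠0.5° Ω.
Step 5 — Source phasor: V = 183∠-30.0° V = 158.5 - j91.5 V.
Step 6 — Current: I = V / Z = 0.272 - j0.16 A = 0.3156∠-30.5° A.
Step 7 — Complex power: S = V·I* = 57.75 + j0.4681 VA.
Step 8 — Real power: P = Re(S) = 57.75 W.
Step 9 — Reactive power: Q = Im(S) = 0.4681 VAR.
Step 10 — Apparent power: |S| = 57.75 VA.
Step 11 — Power factor: PF = P/|S| = 1 (lagging).

(a) P = 57.75 W  (b) Q = 0.4681 VAR  (c) S = 57.75 VA  (d) PF = 1 (lagging)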